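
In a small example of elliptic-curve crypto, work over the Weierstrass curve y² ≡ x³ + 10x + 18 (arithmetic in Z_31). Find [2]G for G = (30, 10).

tangent at (30, 10): λ = (3·30² + 10)/(2·10) ≡ 13/20. 20⁻¹ ≡ 14 (mod 31), so λ ≡ 13·14 ≡ 27.
  x = λ² - 30 - 30 = 729 - 60 ≡ 18; y = λ·(30 - 18) - 10 ≡ 4. → (18, 4)

(18, 4)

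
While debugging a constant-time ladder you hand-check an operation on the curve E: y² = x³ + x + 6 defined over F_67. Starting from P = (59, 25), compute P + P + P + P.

Double-and-add on 4 = (100)₂. Start with P = (59, 25) for the leading 1-bit.
double: tangent at (59, 25): λ = (3·59² + 1)/(2·25) ≡ 59/50. 50⁻¹ ≡ 63 (mod 67), so λ ≡ 59·63 ≡ 32.
  x = λ² - 59 - 59 = 1024 - 118 ≡ 35; y = λ·(59 - 35) - 25 ≡ 6. → (35, 6)
double: tangent at (35, 6): λ = (3·35² + 1)/(2·6) ≡ 58/12. 12⁻¹ ≡ 28 (mod 67) since 12·28 = 336 ≡ 1, so λ ≡ 58·28 ≡ 16.
  x = λ² - 35 - 35 = 256 - 70 ≡ 52; y = λ·(35 - 52) - 6 ≡ 57. → (52, 57)

(52, 57)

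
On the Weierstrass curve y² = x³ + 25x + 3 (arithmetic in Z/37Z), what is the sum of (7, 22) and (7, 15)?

The two points share x = 7 and their y-coordinates satisfy 22 + 15 ≡ 0 (mod 37), so they are inverses. Their sum is 𝒪.

O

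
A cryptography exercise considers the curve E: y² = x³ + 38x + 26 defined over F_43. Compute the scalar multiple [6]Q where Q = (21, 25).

(31, 32)

Double-and-add on 6 = (110)₂. Start with Q = (21, 25) for the leading 1-bit.
double: tangent at (21, 25): λ = (3·21² + 38)/(2·25) ≡ 28/7. 7⁻¹ ≡ 37 (mod 43) since 7·37 = 259 ≡ 1, so λ ≡ 28·37 ≡ 4.
  x = λ² - 21 - 21 = 16 - 42 ≡ 17; y = λ·(21 - 17) - 25 ≡ 34. → (17, 34)
add Q: (17, 34) + (21, 25). λ = (25 - 34)/(21 - 17) ≡ 34/4 mod 43. 4⁻¹ ≡ 11 (mod 43) since 4·11 = 44 ≡ 1, so λ ≡ 30.
  x = λ² - 17 - 21 = 900 - 38 ≡ 2; y = λ·(17 - 2) - 34 ≡ 29. → (2, 29)
double: tangent at (2, 29): λ = (3·2² + 38)/(2·29) ≡ 7/15. 15⁻¹ ≡ 23 (mod 43), so λ ≡ 7·23 ≡ 32.
  x = λ² - 2 - 2 = 1024 - 4 ≡ 31; y = λ·(2 - 31) - 29 ≡ 32. → (31, 32)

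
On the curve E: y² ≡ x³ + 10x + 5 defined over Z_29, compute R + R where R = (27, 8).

tangent at (27, 8): λ = (3·27² + 10)/(2·8) ≡ 22/16. 16⁻¹ ≡ 20 (mod 29), so λ ≡ 22·20 ≡ 5.
  x = λ² - 27 - 27 = 25 - 54 ≡ 0; y = λ·(27 - 0) - 8 ≡ 11. → (0, 11)

(0, 11)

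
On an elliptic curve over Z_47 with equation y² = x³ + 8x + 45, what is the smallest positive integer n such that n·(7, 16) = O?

2P: tangent at (7, 16): λ = (3·7² + 8)/(2·16) ≡ 14/32. 32⁻¹ ≡ 25 (mod 47) since 32·25 = 800 ≡ 1, so λ ≡ 14·25 ≡ 21.
  x = λ² - 7 - 7 = 441 - 14 ≡ 4; y = λ·(7 - 4) - 16 ≡ 0. → (4, 0)
3P: (4, 0) + (7, 16). λ = (16 - 0)/(7 - 4) ≡ 16/3 mod 47. 3⁻¹ ≡ 16 (mod 47) since 3·16 = 48 ≡ 1, so λ ≡ 21.
  x = λ² - 4 - 7 = 441 - 11 ≡ 7; y = λ·(4 - 7) - 0 ≡ 31. → (7, 31)
4P: (7, 31) + (7, 16): same x and y₁ ≡ -y₂, so the sum is O.
4P = O, so the order is 4.

4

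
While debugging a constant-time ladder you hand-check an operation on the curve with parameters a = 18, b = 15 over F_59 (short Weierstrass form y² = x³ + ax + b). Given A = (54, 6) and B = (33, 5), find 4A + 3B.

(26, 8)

First 4A:
Repeated addition: build up to 4A.
2A: tangent at (54, 6): λ = (3·54² + 18)/(2·6) ≡ 34/12. 12⁻¹ ≡ 5 (mod 59) since 12·5 = 60 ≡ 1, so λ ≡ 34·5 ≡ 52.
  x = λ² - 54 - 54 = 2704 - 108 ≡ 0; y = λ·(54 - 0) - 6 ≡ 29. → (0, 29)
3A: (0, 29) + (54, 6). λ = (6 - 29)/(54 - 0) ≡ 36/54 mod 59. 54⁻¹ ≡ 47 (mod 59) since 54·47 = 2538 ≡ 1, so λ ≡ 40.
  x = λ² - 0 - 54 = 1600 - 54 ≡ 12; y = λ·(0 - 12) - 29 ≡ 22. → (12, 22)
4A: (12, 22) + (54, 6). λ = (6 - 22)/(54 - 12) ≡ 43/42 mod 59. 42⁻¹ ≡ 52 (mod 59) since 42·52 = 2184 ≡ 1, so λ ≡ 53.
  x = λ² - 12 - 54 = 2809 - 66 ≡ 29; y = λ·(12 - 29) - 22 ≡ 21. → (29, 21)
4A = (29, 21).
Next 3B:
Repeated addition: build up to 3B.
2B: tangent at (33, 5): λ = (3·33² + 18)/(2·5) ≡ 40/10. 10⁻¹ ≡ 6 (mod 59) since 10·6 = 60 ≡ 1, so λ ≡ 40·6 ≡ 4.
  x = λ² - 33 - 33 = 16 - 66 ≡ 9; y = λ·(33 - 9) - 5 ≡ 32. → (9, 32)
3B: (9, 32) + (33, 5). λ = (5 - 32)/(33 - 9) ≡ 32/24 mod 59. 24⁻¹ ≡ 32 (mod 59), so λ ≡ 21.
  x = λ² - 9 - 33 = 441 - 42 ≡ 45; y = λ·(9 - 45) - 32 ≡ 38. → (45, 38)
3B = (45, 38).
Finally 4A + 3B:
(29, 21) + (45, 38). λ = (38 - 21)/(45 - 29) ≡ 17/16 mod 59. 16⁻¹ ≡ 48 (mod 59) since 16·48 = 768 ≡ 1, so λ ≡ 49.
  x = λ² - 29 - 45 = 2401 - 74 ≡ 26; y = λ·(29 - 26) - 21 ≡ 8. → (26, 8)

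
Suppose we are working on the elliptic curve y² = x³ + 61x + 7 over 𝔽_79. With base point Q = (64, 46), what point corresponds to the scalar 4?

(19, 21)

Repeated addition: build up to 4Q.
2Q: tangent at (64, 46): λ = (3·64² + 61)/(2·46) ≡ 25/13. 13⁻¹ ≡ 73 (mod 79) since 13·73 = 949 ≡ 1, so λ ≡ 25·73 ≡ 8.
  x = λ² - 64 - 64 = 64 - 128 ≡ 15; y = λ·(64 - 15) - 46 ≡ 30. → (15, 30)
3Q: (15, 30) + (64, 46). λ = (46 - 30)/(64 - 15) ≡ 16/49 mod 79. 49⁻¹ ≡ 50 (mod 79), so λ ≡ 10.
  x = λ² - 15 - 64 = 100 - 79 ≡ 21; y = λ·(15 - 21) - 30 ≡ 68. → (21, 68)
4Q: (21, 68) + (64, 46). λ = (46 - 68)/(64 - 21) ≡ 57/43 mod 79. 43⁻¹ ≡ 68 (mod 79), so λ ≡ 5.
  x = λ² - 21 - 64 = 25 - 85 ≡ 19; y = λ·(21 - 19) - 68 ≡ 21. → (19, 21)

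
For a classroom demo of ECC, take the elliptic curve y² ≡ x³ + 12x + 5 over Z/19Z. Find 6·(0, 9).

Write G = (0, 9).
Double-and-add on 6 = (110)₂. Start with G = (0, 9) for the leading 1-bit.
double: tangent at (0, 9): λ = (3·0² + 12)/(2·9) ≡ 12/18. 18⁻¹ ≡ 18 (mod 19) since 18·18 = 324 ≡ 1, so λ ≡ 12·18 ≡ 7.
  x = λ² - 0 - 0 = 49 - 0 ≡ 11; y = λ·(0 - 11) - 9 ≡ 9. → (11, 9)
add G: (11, 9) + (0, 9). λ = (9 - 9)/(0 - 11) ≡ 0/8 mod 19. 8⁻¹ ≡ 12 (mod 19), so λ ≡ 0.
  x = λ² - 11 - 0 = 0 - 11 ≡ 8; y = λ·(11 - 8) - 9 ≡ 10. → (8, 10)
double: tangent at (8, 10): λ = (3·8² + 12)/(2·10) ≡ 14/1. 1⁻¹ ≡ 1 (mod 19), so λ ≡ 14·1 ≡ 14.
  x = λ² - 8 - 8 = 196 - 16 ≡ 9; y = λ·(8 - 9) - 10 ≡ 14. → (9, 14)

(9, 14)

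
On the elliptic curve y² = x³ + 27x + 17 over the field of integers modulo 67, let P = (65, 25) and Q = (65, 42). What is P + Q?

The two points share x = 65 and their y-coordinates satisfy 25 + 42 ≡ 0 (mod 67), so they are inverses. Their sum is 𝒪.

O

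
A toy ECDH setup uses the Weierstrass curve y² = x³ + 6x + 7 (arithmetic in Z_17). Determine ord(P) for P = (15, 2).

10

2P: tangent at (15, 2): λ = (3·15² + 6)/(2·2) ≡ 1/4. 4⁻¹ ≡ 13 (mod 17) since 4·13 = 52 ≡ 1, so λ ≡ 1·13 ≡ 13.
  x = λ² - 15 - 15 = 169 - 30 ≡ 3; y = λ·(15 - 3) - 2 ≡ 1. → (3, 1)
3P: (3, 1) + (15, 2). λ = (2 - 1)/(15 - 3) ≡ 1/12 mod 17. 12⁻¹ ≡ 10 (mod 17), so λ ≡ 10.
  x = λ² - 3 - 15 = 100 - 18 ≡ 14; y = λ·(3 - 14) - 1 ≡ 8. → (14, 8)
4P: (14, 8) + (15, 2). λ = (2 - 8)/(15 - 14) ≡ 11/1 mod 17. 1⁻¹ ≡ 1 (mod 17), so λ ≡ 11.
  x = λ² - 14 - 15 = 121 - 29 ≡ 7; y = λ·(14 - 7) - 8 ≡ 1. → (7, 1)
5P: (7, 1) + (15, 2). λ = (2 - 1)/(15 - 7) ≡ 1/8 mod 17. 8⁻¹ ≡ 15 (mod 17) since 8·15 = 120 ≡ 1, so λ ≡ 15.
  x = λ² - 7 - 15 = 225 - 22 ≡ 16; y = λ·(7 - 16) - 1 ≡ 0. → (16, 0)
6P: (16, 0) + (15, 2). λ = (2 - 0)/(15 - 16) ≡ 2/16 mod 17. 16⁻¹ ≡ 16 (mod 17), so λ ≡ 15.
  x = λ² - 16 - 15 = 225 - 31 ≡ 7; y = λ·(16 - 7) - 0 ≡ 16. → (7, 16)
7P: (7, 16) + (15, 2). λ = (2 - 16)/(15 - 7) ≡ 3/8 mod 17. 8⁻¹ ≡ 15 (mod 17), so λ ≡ 11.
  x = λ² - 7 - 15 = 121 - 22 ≡ 14; y = λ·(7 - 14) - 16 ≡ 9. → (14, 9)
8P: (14, 9) + (15, 2). λ = (2 - 9)/(15 - 14) ≡ 10/1 mod 17. 1⁻¹ ≡ 1 (mod 17), so λ ≡ 10.
  x = λ² - 14 - 15 = 100 - 29 ≡ 3; y = λ·(14 - 3) - 9 ≡ 16. → (3, 16)
9P: (3, 16) + (15, 2). λ = (2 - 16)/(15 - 3) ≡ 3/12 mod 17. 12⁻¹ ≡ 10 (mod 17), so λ ≡ 13.
  x = λ² - 3 - 15 = 169 - 18 ≡ 15; y = λ·(3 - 15) - 16 ≡ 15. → (15, 15)
10P: (15, 15) + (15, 2): same x and y₁ ≡ -y₂, so the sum is the point at infinity.
10P = the point at infinity, so the order is 10.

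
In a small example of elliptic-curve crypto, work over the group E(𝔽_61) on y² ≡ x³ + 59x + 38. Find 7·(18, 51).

(46, 32)

Write P = (18, 51).
Repeated addition: build up to 7P.
2P: tangent at (18, 51): λ = (3·18² + 59)/(2·51) ≡ 55/41. 41⁻¹ ≡ 3 (mod 61), so λ ≡ 55·3 ≡ 43.
  x = λ² - 18 - 18 = 1849 - 36 ≡ 44; y = λ·(18 - 44) - 51 ≡ 51. → (44, 51)
3P: (44, 51) + (18, 51). λ = (51 - 51)/(18 - 44) ≡ 0/35 mod 61. 35⁻¹ ≡ 7 (mod 61), so λ ≡ 0.
  x = λ² - 44 - 18 = 0 - 62 ≡ 60; y = λ·(44 - 60) - 51 ≡ 10. → (60, 10)
4P: (60, 10) + (18, 51). λ = (51 - 10)/(18 - 60) ≡ 41/19 mod 61. 19⁻¹ ≡ 45 (mod 61) since 19·45 = 855 ≡ 1, so λ ≡ 15.
  x = λ² - 60 - 18 = 225 - 78 ≡ 25; y = λ·(60 - 25) - 10 ≡ 27. → (25, 27)
5P: (25, 27) + (18, 51). λ = (51 - 27)/(18 - 25) ≡ 24/54 mod 61. 54⁻¹ ≡ 26 (mod 61), so λ ≡ 14.
  x = λ² - 25 - 18 = 196 - 43 ≡ 31; y = λ·(25 - 31) - 27 ≡ 11. → (31, 11)
6P: (31, 11) + (18, 51). λ = (51 - 11)/(18 - 31) ≡ 40/48 mod 61. 48⁻¹ ≡ 14 (mod 61), so λ ≡ 11.
  x = λ² - 31 - 18 = 121 - 49 ≡ 11; y = λ·(31 - 11) - 11 ≡ 26. → (11, 26)
7P: (11, 26) + (18, 51). λ = (51 - 26)/(18 - 11) ≡ 25/7 mod 61. 7⁻¹ ≡ 35 (mod 61), so λ ≡ 21.
  x = λ² - 11 - 18 = 441 - 29 ≡ 46; y = λ·(11 - 46) - 26 ≡ 32. → (46, 32)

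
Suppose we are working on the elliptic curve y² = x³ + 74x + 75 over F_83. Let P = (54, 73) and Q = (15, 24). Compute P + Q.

(23, 0)

(54, 73) + (15, 24). λ = (24 - 73)/(15 - 54) ≡ 34/44 mod 83. 44⁻¹ ≡ 17 (mod 83) since 44·17 = 748 ≡ 1, so λ ≡ 80.
  x = λ² - 54 - 15 = 6400 - 69 ≡ 23; y = λ·(54 - 23) - 73 ≡ 0. → (23, 0)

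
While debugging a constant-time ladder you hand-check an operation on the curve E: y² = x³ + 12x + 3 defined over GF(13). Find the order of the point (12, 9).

8

2P: tangent at (12, 9): λ = (3·12² + 12)/(2·9) ≡ 2/5. 5⁻¹ ≡ 8 (mod 13) since 5·8 = 40 ≡ 1, so λ ≡ 2·8 ≡ 3.
  x = λ² - 12 - 12 = 9 - 24 ≡ 11; y = λ·(12 - 11) - 9 ≡ 7. → (11, 7)
3P: (11, 7) + (12, 9). λ = (9 - 7)/(12 - 11) ≡ 2/1 mod 13. 1⁻¹ ≡ 1 (mod 13) since 1·1 = 1 ≡ 1, so λ ≡ 2.
  x = λ² - 11 - 12 = 4 - 23 ≡ 7; y = λ·(11 - 7) - 7 ≡ 1. → (7, 1)
4P: (7, 1) + (12, 9). λ = (9 - 1)/(12 - 7) ≡ 8/5 mod 13. 5⁻¹ ≡ 8 (mod 13) since 5·8 = 40 ≡ 1, so λ ≡ 12.
  x = λ² - 7 - 12 = 144 - 19 ≡ 8; y = λ·(7 - 8) - 1 ≡ 0. → (8, 0)
5P: (8, 0) + (12, 9). λ = (9 - 0)/(12 - 8) ≡ 9/4 mod 13. 4⁻¹ ≡ 10 (mod 13), so λ ≡ 12.
  x = λ² - 8 - 12 = 144 - 20 ≡ 7; y = λ·(8 - 7) - 0 ≡ 12. → (7, 12)
6P: (7, 12) + (12, 9). λ = (9 - 12)/(12 - 7) ≡ 10/5 mod 13. 5⁻¹ ≡ 8 (mod 13) since 5·8 = 40 ≡ 1, so λ ≡ 2.
  x = λ² - 7 - 12 = 4 - 19 ≡ 11; y = λ·(7 - 11) - 12 ≡ 6. → (11, 6)
7P: (11, 6) + (12, 9). λ = (9 - 6)/(12 - 11) ≡ 3/1 mod 13. 1⁻¹ ≡ 1 (mod 13) since 1·1 = 1 ≡ 1, so λ ≡ 3.
  x = λ² - 11 - 12 = 9 - 23 ≡ 12; y = λ·(11 - 12) - 6 ≡ 4. → (12, 4)
8P: (12, 4) + (12, 9): same x and y₁ ≡ -y₂, so the sum is 𝒪.
8P = 𝒪, so the order is 8.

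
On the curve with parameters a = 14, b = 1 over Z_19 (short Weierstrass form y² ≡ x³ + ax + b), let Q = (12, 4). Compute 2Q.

tangent at (12, 4): λ = (3·12² + 14)/(2·4) ≡ 9/8. 8⁻¹ ≡ 12 (mod 19) since 8·12 = 96 ≡ 1, so λ ≡ 9·12 ≡ 13.
  x = λ² - 12 - 12 = 169 - 24 ≡ 12; y = λ·(12 - 12) - 4 ≡ 15. → (12, 15)

(12, 15)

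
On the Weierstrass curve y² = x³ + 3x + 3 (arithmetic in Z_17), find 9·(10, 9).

Write P = (10, 9).
Double-and-add on 9 = (1001)₂. Start with P = (10, 9) for the leading 1-bit.
double: tangent at (10, 9): λ = (3·10² + 3)/(2·9) ≡ 14/1. 1⁻¹ ≡ 1 (mod 17) since 1·1 = 1 ≡ 1, so λ ≡ 14·1 ≡ 14.
  x = λ² - 10 - 10 = 196 - 20 ≡ 6; y = λ·(10 - 6) - 9 ≡ 13. → (6, 13)
double: tangent at (6, 13): λ = (3·6² + 3)/(2·13) ≡ 9/9. 9⁻¹ ≡ 2 (mod 17) since 9·2 = 18 ≡ 1, so λ ≡ 9·2 ≡ 1.
  x = λ² - 6 - 6 = 1 - 12 ≡ 6; y = λ·(6 - 6) - 13 ≡ 4. → (6, 4)
double: tangent at (6, 4): λ = (3·6² + 3)/(2·4) ≡ 9/8. 8⁻¹ ≡ 15 (mod 17) since 8·15 = 120 ≡ 1, so λ ≡ 9·15 ≡ 16.
  x = λ² - 6 - 6 = 256 - 12 ≡ 6; y = λ·(6 - 6) - 4 ≡ 13. → (6, 13)
add P: (6, 13) + (10, 9). λ = (9 - 13)/(10 - 6) ≡ 13/4 mod 17. 4⁻¹ ≡ 13 (mod 17), so λ ≡ 16.
  x = λ² - 6 - 10 = 256 - 16 ≡ 2; y = λ·(6 - 2) - 13 ≡ 0. → (2, 0)

(2, 0)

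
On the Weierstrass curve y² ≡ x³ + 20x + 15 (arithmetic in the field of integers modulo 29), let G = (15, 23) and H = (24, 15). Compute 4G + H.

First 4G:
Repeated addition: build up to 4G.
2G: tangent at (15, 23): λ = (3·15² + 20)/(2·23) ≡ 28/17. 17⁻¹ ≡ 12 (mod 29), so λ ≡ 28·12 ≡ 17.
  x = λ² - 15 - 15 = 289 - 30 ≡ 27; y = λ·(15 - 27) - 23 ≡ 5. → (27, 5)
3G: (27, 5) + (15, 23). λ = (23 - 5)/(15 - 27) ≡ 18/17 mod 29. 17⁻¹ ≡ 12 (mod 29), so λ ≡ 13.
  x = λ² - 27 - 15 = 169 - 42 ≡ 11; y = λ·(27 - 11) - 5 ≡ 0. → (11, 0)
4G: (11, 0) + (15, 23). λ = (23 - 0)/(15 - 11) ≡ 23/4 mod 29. 4⁻¹ ≡ 22 (mod 29), so λ ≡ 13.
  x = λ² - 11 - 15 = 169 - 26 ≡ 27; y = λ·(11 - 27) - 0 ≡ 24. → (27, 24)
4G = (27, 24).
Finally 4G + H:
(27, 24) + (24, 15). λ = (15 - 24)/(24 - 27) ≡ 20/26 mod 29. 26⁻¹ ≡ 19 (mod 29), so λ ≡ 3.
  x = λ² - 27 - 24 = 9 - 51 ≡ 16; y = λ·(27 - 16) - 24 ≡ 9. → (16, 9)

(16, 9)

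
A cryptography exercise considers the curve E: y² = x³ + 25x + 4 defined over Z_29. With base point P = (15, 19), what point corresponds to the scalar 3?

(28, 6)

Repeated addition: build up to 3P.
2P: tangent at (15, 19): λ = (3·15² + 25)/(2·19) ≡ 4/9. 9⁻¹ ≡ 13 (mod 29), so λ ≡ 4·13 ≡ 23.
  x = λ² - 15 - 15 = 529 - 30 ≡ 6; y = λ·(15 - 6) - 19 ≡ 14. → (6, 14)
3P: (6, 14) + (15, 19). λ = (19 - 14)/(15 - 6) ≡ 5/9 mod 29. 9⁻¹ ≡ 13 (mod 29) since 9·13 = 117 ≡ 1, so λ ≡ 7.
  x = λ² - 6 - 15 = 49 - 21 ≡ 28; y = λ·(6 - 28) - 14 ≡ 6. → (28, 6)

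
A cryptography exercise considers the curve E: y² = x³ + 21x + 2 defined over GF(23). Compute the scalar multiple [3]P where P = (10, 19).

Repeated addition: build up to 3P.
2P: tangent at (10, 19): λ = (3·10² + 21)/(2·19) ≡ 22/15. 15⁻¹ ≡ 20 (mod 23) since 15·20 = 300 ≡ 1, so λ ≡ 22·20 ≡ 3.
  x = λ² - 10 - 10 = 9 - 20 ≡ 12; y = λ·(10 - 12) - 19 ≡ 21. → (12, 21)
3P: (12, 21) + (10, 19). λ = (19 - 21)/(10 - 12) ≡ 21/21 mod 23. 21⁻¹ ≡ 11 (mod 23), so λ ≡ 1.
  x = λ² - 12 - 10 = 1 - 22 ≡ 2; y = λ·(12 - 2) - 21 ≡ 12. → (2, 12)

(2, 12)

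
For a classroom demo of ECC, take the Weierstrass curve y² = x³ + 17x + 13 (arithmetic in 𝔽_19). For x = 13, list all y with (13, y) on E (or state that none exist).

none

x³ + 17x + 13 = 2431 ≡ 18 (mod 19).
18 is a non-residue mod 19; no y exists.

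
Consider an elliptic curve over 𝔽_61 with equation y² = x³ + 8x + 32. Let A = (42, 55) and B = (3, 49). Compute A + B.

(42, 55) + (3, 49). λ = (49 - 55)/(3 - 42) ≡ 55/22 mod 61. 22⁻¹ ≡ 25 (mod 61) since 22·25 = 550 ≡ 1, so λ ≡ 33.
  x = λ² - 42 - 3 = 1089 - 45 ≡ 7; y = λ·(42 - 7) - 55 ≡ 2. → (7, 2)

(7, 2)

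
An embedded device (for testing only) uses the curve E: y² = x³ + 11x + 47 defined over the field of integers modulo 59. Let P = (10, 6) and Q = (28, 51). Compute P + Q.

(42, 32)

(10, 6) + (28, 51). λ = (51 - 6)/(28 - 10) ≡ 45/18 mod 59. 18⁻¹ ≡ 23 (mod 59) since 18·23 = 414 ≡ 1, so λ ≡ 32.
  x = λ² - 10 - 28 = 1024 - 38 ≡ 42; y = λ·(10 - 42) - 6 ≡ 32. → (42, 32)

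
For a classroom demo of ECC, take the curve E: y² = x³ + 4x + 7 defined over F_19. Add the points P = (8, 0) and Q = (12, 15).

(0, 11)

(8, 0) + (12, 15). λ = (15 - 0)/(12 - 8) ≡ 15/4 mod 19. 4⁻¹ ≡ 5 (mod 19), so λ ≡ 18.
  x = λ² - 8 - 12 = 324 - 20 ≡ 0; y = λ·(8 - 0) - 0 ≡ 11. → (0, 11)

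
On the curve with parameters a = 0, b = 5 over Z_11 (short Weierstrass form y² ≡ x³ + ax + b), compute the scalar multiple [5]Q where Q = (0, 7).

(0, 4)

Repeated addition: build up to 5Q.
2Q: tangent at (0, 7): λ = (3·0² + 0)/(2·7) ≡ 0/3. 3⁻¹ ≡ 4 (mod 11) since 3·4 = 12 ≡ 1, so λ ≡ 0·4 ≡ 0.
  x = λ² - 0 - 0 = 0 - 0 ≡ 0; y = λ·(0 - 0) - 7 ≡ 4. → (0, 4)
3Q: (0, 4) + (0, 7): same x and y₁ ≡ -y₂, so the sum is the point at infinity.
4Q: the point at infinity + (0, 7) = (0, 7) (identity).
5Q: tangent at (0, 7): λ = (3·0² + 0)/(2·7) ≡ 0/3. 3⁻¹ ≡ 4 (mod 11), so λ ≡ 0·4 ≡ 0.
  x = λ² - 0 - 0 = 0 - 0 ≡ 0; y = λ·(0 - 0) - 7 ≡ 4. → (0, 4)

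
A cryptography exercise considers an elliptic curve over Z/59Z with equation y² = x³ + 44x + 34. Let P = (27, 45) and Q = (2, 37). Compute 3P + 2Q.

First 3P:
Repeated addition: build up to 3P.
2P: tangent at (27, 45): λ = (3·27² + 44)/(2·45) ≡ 48/31. 31⁻¹ ≡ 40 (mod 59), so λ ≡ 48·40 ≡ 32.
  x = λ² - 27 - 27 = 1024 - 54 ≡ 26; y = λ·(27 - 26) - 45 ≡ 46. → (26, 46)
3P: (26, 46) + (27, 45). λ = (45 - 46)/(27 - 26) ≡ 58/1 mod 59. 1⁻¹ ≡ 1 (mod 59), so λ ≡ 58.
  x = λ² - 26 - 27 = 3364 - 53 ≡ 7; y = λ·(26 - 7) - 46 ≡ 53. → (7, 53)
3P = (7, 53).
Next 2Q:
Repeated addition: build up to 2Q.
2Q: tangent at (2, 37): λ = (3·2² + 44)/(2·37) ≡ 56/15. 15⁻¹ ≡ 4 (mod 59), so λ ≡ 56·4 ≡ 47.
  x = λ² - 2 - 2 = 2209 - 4 ≡ 22; y = λ·(2 - 22) - 37 ≡ 26. → (22, 26)
2Q = (22, 26).
Finally 3P + 2Q:
(7, 53) + (22, 26). λ = (26 - 53)/(22 - 7) ≡ 32/15 mod 59. 15⁻¹ ≡ 4 (mod 59), so λ ≡ 10.
  x = λ² - 7 - 22 = 100 - 29 ≡ 12; y = λ·(7 - 12) - 53 ≡ 15. → (12, 15)

(12, 15)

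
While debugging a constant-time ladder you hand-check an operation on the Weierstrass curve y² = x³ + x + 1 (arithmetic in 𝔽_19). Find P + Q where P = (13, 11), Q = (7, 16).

(15, 16)

(13, 11) + (7, 16). λ = (16 - 11)/(7 - 13) ≡ 5/13 mod 19. 13⁻¹ ≡ 3 (mod 19) since 13·3 = 39 ≡ 1, so λ ≡ 15.
  x = λ² - 13 - 7 = 225 - 20 ≡ 15; y = λ·(13 - 15) - 11 ≡ 16. → (15, 16)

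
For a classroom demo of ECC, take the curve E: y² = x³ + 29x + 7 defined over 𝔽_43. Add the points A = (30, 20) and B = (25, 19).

(30, 20) + (25, 19). λ = (19 - 20)/(25 - 30) ≡ 42/38 mod 43. 38⁻¹ ≡ 17 (mod 43), so λ ≡ 26.
  x = λ² - 30 - 25 = 676 - 55 ≡ 19; y = λ·(30 - 19) - 20 ≡ 8. → (19, 8)

(19, 8)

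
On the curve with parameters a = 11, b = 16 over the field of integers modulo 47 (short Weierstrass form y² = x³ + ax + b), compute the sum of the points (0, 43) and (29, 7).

(0, 43) + (29, 7). λ = (7 - 43)/(29 - 0) ≡ 11/29 mod 47. 29⁻¹ ≡ 13 (mod 47), so λ ≡ 2.
  x = λ² - 0 - 29 = 4 - 29 ≡ 22; y = λ·(0 - 22) - 43 ≡ 7. → (22, 7)

(22, 7)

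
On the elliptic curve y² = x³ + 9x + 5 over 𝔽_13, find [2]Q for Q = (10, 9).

(10, 4)

tangent at (10, 9): λ = (3·10² + 9)/(2·9) ≡ 10/5. 5⁻¹ ≡ 8 (mod 13) since 5·8 = 40 ≡ 1, so λ ≡ 10·8 ≡ 2.
  x = λ² - 10 - 10 = 4 - 20 ≡ 10; y = λ·(10 - 10) - 9 ≡ 4. → (10, 4)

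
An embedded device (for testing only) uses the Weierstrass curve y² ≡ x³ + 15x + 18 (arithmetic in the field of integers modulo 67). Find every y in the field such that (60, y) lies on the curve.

x³ + 15x + 18 = 216918 ≡ 39 (mod 67).
Square roots of 39 mod 67: 21 and 46 (since 21² = 441 ≡ 39).

21, 46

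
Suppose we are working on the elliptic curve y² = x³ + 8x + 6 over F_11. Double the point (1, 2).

tangent at (1, 2): λ = (3·1² + 8)/(2·2) ≡ 0/4. 4⁻¹ ≡ 3 (mod 11), so λ ≡ 0·3 ≡ 0.
  x = λ² - 1 - 1 = 0 - 2 ≡ 9; y = λ·(1 - 9) - 2 ≡ 9. → (9, 9)

(9, 9)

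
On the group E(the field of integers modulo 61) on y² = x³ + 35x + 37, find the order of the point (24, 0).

2

2P: (24, 0) + (24, 0): same x and y₁ ≡ -y₂, so the sum is the point at infinity.
2P = the point at infinity, so the order is 2.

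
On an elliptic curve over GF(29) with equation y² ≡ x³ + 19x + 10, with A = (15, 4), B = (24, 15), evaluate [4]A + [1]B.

First 4A:
Double-and-add on 4 = (100)₂. Start with A = (15, 4) for the leading 1-bit.
double: tangent at (15, 4): λ = (3·15² + 19)/(2·4) ≡ 27/8. 8⁻¹ ≡ 11 (mod 29), so λ ≡ 27·11 ≡ 7.
  x = λ² - 15 - 15 = 49 - 30 ≡ 19; y = λ·(15 - 19) - 4 ≡ 26. → (19, 26)
double: tangent at (19, 26): λ = (3·19² + 19)/(2·26) ≡ 0/23. 23⁻¹ ≡ 24 (mod 29), so λ ≡ 0·24 ≡ 0.
  x = λ² - 19 - 19 = 0 - 38 ≡ 20; y = λ·(19 - 20) - 26 ≡ 3. → (20, 3)
4A = (20, 3).
Finally 4A + B:
(20, 3) + (24, 15). λ = (15 - 3)/(24 - 20) ≡ 12/4 mod 29. 4⁻¹ ≡ 22 (mod 29), so λ ≡ 3.
  x = λ² - 20 - 24 = 9 - 44 ≡ 23; y = λ·(20 - 23) - 3 ≡ 17. → (23, 17)

(23, 17)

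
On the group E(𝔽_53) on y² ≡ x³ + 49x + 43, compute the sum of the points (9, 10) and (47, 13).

(9, 10) + (47, 13). λ = (13 - 10)/(47 - 9) ≡ 3/38 mod 53. 38⁻¹ ≡ 7 (mod 53) since 38·7 = 266 ≡ 1, so λ ≡ 21.
  x = λ² - 9 - 47 = 441 - 56 ≡ 14; y = λ·(9 - 14) - 10 ≡ 44. → (14, 44)

(14, 44)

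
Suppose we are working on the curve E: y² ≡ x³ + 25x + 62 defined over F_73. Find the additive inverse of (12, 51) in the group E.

-(12, 51) = (12, -51 mod 73) = (12, 22).

(12, 22)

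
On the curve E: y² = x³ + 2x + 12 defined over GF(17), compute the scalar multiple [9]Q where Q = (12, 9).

Repeated addition: build up to 9Q.
2Q: tangent at (12, 9): λ = (3·12² + 2)/(2·9) ≡ 9/1. 1⁻¹ ≡ 1 (mod 17), so λ ≡ 9·1 ≡ 9.
  x = λ² - 12 - 12 = 81 - 24 ≡ 6; y = λ·(12 - 6) - 9 ≡ 11. → (6, 11)
3Q: (6, 11) + (12, 9). λ = (9 - 11)/(12 - 6) ≡ 15/6 mod 17. 6⁻¹ ≡ 3 (mod 17), so λ ≡ 11.
  x = λ² - 6 - 12 = 121 - 18 ≡ 1; y = λ·(6 - 1) - 11 ≡ 10. → (1, 10)
4Q: (1, 10) + (12, 9). λ = (9 - 10)/(12 - 1) ≡ 16/11 mod 17. 11⁻¹ ≡ 14 (mod 17), so λ ≡ 3.
  x = λ² - 1 - 12 = 9 - 13 ≡ 13; y = λ·(1 - 13) - 10 ≡ 5. → (13, 5)
5Q: (13, 5) + (12, 9). λ = (9 - 5)/(12 - 13) ≡ 4/16 mod 17. 16⁻¹ ≡ 16 (mod 17), so λ ≡ 13.
  x = λ² - 13 - 12 = 169 - 25 ≡ 8; y = λ·(13 - 8) - 5 ≡ 9. → (8, 9)
6Q: (8, 9) + (12, 9). λ = (9 - 9)/(12 - 8) ≡ 0/4 mod 17. 4⁻¹ ≡ 13 (mod 17), so λ ≡ 0.
  x = λ² - 8 - 12 = 0 - 20 ≡ 14; y = λ·(8 - 14) - 9 ≡ 8. → (14, 8)
7Q: (14, 8) + (12, 9). λ = (9 - 8)/(12 - 14) ≡ 1/15 mod 17. 15⁻¹ ≡ 8 (mod 17), so λ ≡ 8.
  x = λ² - 14 - 12 = 64 - 26 ≡ 4; y = λ·(14 - 4) - 8 ≡ 4. → (4, 4)
8Q: (4, 4) + (12, 9). λ = (9 - 4)/(12 - 4) ≡ 5/8 mod 17. 8⁻¹ ≡ 15 (mod 17), so λ ≡ 7.
  x = λ² - 4 - 12 = 49 - 16 ≡ 16; y = λ·(4 - 16) - 4 ≡ 14. → (16, 14)
9Q: (16, 14) + (12, 9). λ = (9 - 14)/(12 - 16) ≡ 12/13 mod 17. 13⁻¹ ≡ 4 (mod 17) since 13·4 = 52 ≡ 1, so λ ≡ 14.
  x = λ² - 16 - 12 = 196 - 28 ≡ 15; y = λ·(16 - 15) - 14 ≡ 0. → (15, 0)

(15, 0)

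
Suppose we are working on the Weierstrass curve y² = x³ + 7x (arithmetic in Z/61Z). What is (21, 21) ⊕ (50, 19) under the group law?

(21, 21) + (50, 19). λ = (19 - 21)/(50 - 21) ≡ 59/29 mod 61. 29⁻¹ ≡ 40 (mod 61) since 29·40 = 1160 ≡ 1, so λ ≡ 42.
  x = λ² - 21 - 50 = 1764 - 71 ≡ 46; y = λ·(21 - 46) - 21 ≡ 27. → (46, 27)

(46, 27)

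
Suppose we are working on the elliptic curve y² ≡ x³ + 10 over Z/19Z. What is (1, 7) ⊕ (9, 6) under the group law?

(1, 12)

(1, 7) + (9, 6). λ = (6 - 7)/(9 - 1) ≡ 18/8 mod 19. 8⁻¹ ≡ 12 (mod 19) since 8·12 = 96 ≡ 1, so λ ≡ 7.
  x = λ² - 1 - 9 = 49 - 10 ≡ 1; y = λ·(1 - 1) - 7 ≡ 12. → (1, 12)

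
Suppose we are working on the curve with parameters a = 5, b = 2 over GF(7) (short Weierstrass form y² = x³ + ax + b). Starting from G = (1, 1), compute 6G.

(3, 4)

Repeated addition: build up to 6G.
2G: tangent at (1, 1): λ = (3·1² + 5)/(2·1) ≡ 1/2. 2⁻¹ ≡ 4 (mod 7), so λ ≡ 1·4 ≡ 4.
  x = λ² - 1 - 1 = 16 - 2 ≡ 0; y = λ·(1 - 0) - 1 ≡ 3. → (0, 3)
3G: (0, 3) + (1, 1). λ = (1 - 3)/(1 - 0) ≡ 5/1 mod 7. 1⁻¹ ≡ 1 (mod 7) since 1·1 = 1 ≡ 1, so λ ≡ 5.
  x = λ² - 0 - 1 = 25 - 1 ≡ 3; y = λ·(0 - 3) - 3 ≡ 3. → (3, 3)
4G: (3, 3) + (1, 1). λ = (1 - 3)/(1 - 3) ≡ 5/5 mod 7. 5⁻¹ ≡ 3 (mod 7) since 5·3 = 15 ≡ 1, so λ ≡ 1.
  x = λ² - 3 - 1 = 1 - 4 ≡ 4; y = λ·(3 - 4) - 3 ≡ 3. → (4, 3)
5G: (4, 3) + (1, 1). λ = (1 - 3)/(1 - 4) ≡ 5/4 mod 7. 4⁻¹ ≡ 2 (mod 7) since 4·2 = 8 ≡ 1, so λ ≡ 3.
  x = λ² - 4 - 1 = 9 - 5 ≡ 4; y = λ·(4 - 4) - 3 ≡ 4. → (4, 4)
6G: (4, 4) + (1, 1). λ = (1 - 4)/(1 - 4) ≡ 4/4 mod 7. 4⁻¹ ≡ 2 (mod 7) since 4·2 = 8 ≡ 1, so λ ≡ 1.
  x = λ² - 4 - 1 = 1 - 5 ≡ 3; y = λ·(4 - 3) - 4 ≡ 4. → (3, 4)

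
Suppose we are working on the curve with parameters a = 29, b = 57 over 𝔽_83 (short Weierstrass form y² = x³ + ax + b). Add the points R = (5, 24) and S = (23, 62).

(82, 44)

(5, 24) + (23, 62). λ = (62 - 24)/(23 - 5) ≡ 38/18 mod 83. 18⁻¹ ≡ 60 (mod 83), so λ ≡ 39.
  x = λ² - 5 - 23 = 1521 - 28 ≡ 82; y = λ·(5 - 82) - 24 ≡ 44. → (82, 44)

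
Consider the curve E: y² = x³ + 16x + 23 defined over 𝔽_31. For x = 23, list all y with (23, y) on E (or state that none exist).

none

x³ + 16x + 23 = 12558 ≡ 3 (mod 31).
3 is a non-residue mod 31; no y exists.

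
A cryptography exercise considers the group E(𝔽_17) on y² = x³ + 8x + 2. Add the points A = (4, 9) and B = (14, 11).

(14, 6)

(4, 9) + (14, 11). λ = (11 - 9)/(14 - 4) ≡ 2/10 mod 17. 10⁻¹ ≡ 12 (mod 17) since 10·12 = 120 ≡ 1, so λ ≡ 7.
  x = λ² - 4 - 14 = 49 - 18 ≡ 14; y = λ·(4 - 14) - 9 ≡ 6. → (14, 6)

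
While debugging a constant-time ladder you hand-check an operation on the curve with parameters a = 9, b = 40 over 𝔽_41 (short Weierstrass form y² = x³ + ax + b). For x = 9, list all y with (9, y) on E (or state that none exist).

x³ + 9x + 40 = 850 ≡ 30 (mod 41).
30 is a non-residue mod 41; no y exists.

none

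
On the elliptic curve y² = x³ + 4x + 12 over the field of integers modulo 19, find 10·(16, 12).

(11, 0)

Write P = (16, 12).
Double-and-add on 10 = (1010)₂. Start with P = (16, 12) for the leading 1-bit.
double: tangent at (16, 12): λ = (3·16² + 4)/(2·12) ≡ 12/5. 5⁻¹ ≡ 4 (mod 19) since 5·4 = 20 ≡ 1, so λ ≡ 12·4 ≡ 10.
  x = λ² - 16 - 16 = 100 - 32 ≡ 11; y = λ·(16 - 11) - 12 ≡ 0. → (11, 0)
double: (11, 0) + (11, 0): same x and y₁ ≡ -y₂, so the sum is O.
add P: O + (16, 12) = (16, 12) (identity).
double: tangent at (16, 12): λ = (3·16² + 4)/(2·12) ≡ 12/5. 5⁻¹ ≡ 4 (mod 19) since 5·4 = 20 ≡ 1, so λ ≡ 12·4 ≡ 10.
  x = λ² - 16 - 16 = 100 - 32 ≡ 11; y = λ·(16 - 11) - 12 ≡ 0. → (11, 0)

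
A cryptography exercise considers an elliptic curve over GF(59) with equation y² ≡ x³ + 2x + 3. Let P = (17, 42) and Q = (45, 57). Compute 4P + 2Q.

(15, 35)

First 4P:
Double-and-add on 4 = (100)₂. Start with P = (17, 42) for the leading 1-bit.
double: tangent at (17, 42): λ = (3·17² + 2)/(2·42) ≡ 43/25. 25⁻¹ ≡ 26 (mod 59), so λ ≡ 43·26 ≡ 56.
  x = λ² - 17 - 17 = 3136 - 34 ≡ 34; y = λ·(17 - 34) - 42 ≡ 9. → (34, 9)
double: tangent at (34, 9): λ = (3·34² + 2)/(2·9) ≡ 48/18. 18⁻¹ ≡ 23 (mod 59) since 18·23 = 414 ≡ 1, so λ ≡ 48·23 ≡ 42.
  x = λ² - 34 - 34 = 1764 - 68 ≡ 44; y = λ·(34 - 44) - 9 ≡ 43. → (44, 43)
4P = (44, 43).
Next 2Q:
Repeated addition: build up to 2Q.
2Q: tangent at (45, 57): λ = (3·45² + 2)/(2·57) ≡ 0/55. 55⁻¹ ≡ 44 (mod 59) since 55·44 = 2420 ≡ 1, so λ ≡ 0·44 ≡ 0.
  x = λ² - 45 - 45 = 0 - 90 ≡ 28; y = λ·(45 - 28) - 57 ≡ 2. → (28, 2)
2Q = (28, 2).
Finally 4P + 2Q:
(44, 43) + (28, 2). λ = (2 - 43)/(28 - 44) ≡ 18/43 mod 59. 43⁻¹ ≡ 11 (mod 59), so λ ≡ 21.
  x = λ² - 44 - 28 = 441 - 72 ≡ 15; y = λ·(44 - 15) - 43 ≡ 35. → (15, 35)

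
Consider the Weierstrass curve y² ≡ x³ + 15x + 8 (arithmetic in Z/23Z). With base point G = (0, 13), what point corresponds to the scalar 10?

Repeated addition: build up to 10G.
2G: tangent at (0, 13): λ = (3·0² + 15)/(2·13) ≡ 15/3. 3⁻¹ ≡ 8 (mod 23) since 3·8 = 24 ≡ 1, so λ ≡ 15·8 ≡ 5.
  x = λ² - 0 - 0 = 25 - 0 ≡ 2; y = λ·(0 - 2) - 13 ≡ 0. → (2, 0)
3G: (2, 0) + (0, 13). λ = (13 - 0)/(0 - 2) ≡ 13/21 mod 23. 21⁻¹ ≡ 11 (mod 23) since 21·11 = 231 ≡ 1, so λ ≡ 5.
  x = λ² - 2 - 0 = 25 - 2 ≡ 0; y = λ·(2 - 0) - 0 ≡ 10. → (0, 10)
4G: (0, 10) + (0, 13): same x and y₁ ≡ -y₂, so the sum is O.
5G: O + (0, 13) = (0, 13) (identity).
6G: tangent at (0, 13): λ = (3·0² + 15)/(2·13) ≡ 15/3. 3⁻¹ ≡ 8 (mod 23) since 3·8 = 24 ≡ 1, so λ ≡ 15·8 ≡ 5.
  x = λ² - 0 - 0 = 25 - 0 ≡ 2; y = λ·(0 - 2) - 13 ≡ 0. → (2, 0)
7G: (2, 0) + (0, 13). λ = (13 - 0)/(0 - 2) ≡ 13/21 mod 23. 21⁻¹ ≡ 11 (mod 23), so λ ≡ 5.
  x = λ² - 2 - 0 = 25 - 2 ≡ 0; y = λ·(2 - 0) - 0 ≡ 10. → (0, 10)
8G: (0, 10) + (0, 13): same x and y₁ ≡ -y₂, so the sum is O.
9G: O + (0, 13) = (0, 13) (identity).
10G: tangent at (0, 13): λ = (3·0² + 15)/(2·13) ≡ 15/3. 3⁻¹ ≡ 8 (mod 23) since 3·8 = 24 ≡ 1, so λ ≡ 15·8 ≡ 5.
  x = λ² - 0 - 0 = 25 - 0 ≡ 2; y = λ·(0 - 2) - 13 ≡ 0. → (2, 0)

(2, 0)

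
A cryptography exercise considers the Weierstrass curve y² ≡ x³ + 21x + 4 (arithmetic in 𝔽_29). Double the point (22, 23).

tangent at (22, 23): λ = (3·22² + 21)/(2·23) ≡ 23/17. 17⁻¹ ≡ 12 (mod 29), so λ ≡ 23·12 ≡ 15.
  x = λ² - 22 - 22 = 225 - 44 ≡ 7; y = λ·(22 - 7) - 23 ≡ 28. → (7, 28)

(7, 28)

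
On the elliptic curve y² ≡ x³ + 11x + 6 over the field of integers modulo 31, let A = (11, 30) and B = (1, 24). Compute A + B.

(11, 30) + (1, 24). λ = (24 - 30)/(1 - 11) ≡ 25/21 mod 31. 21⁻¹ ≡ 3 (mod 31), so λ ≡ 13.
  x = λ² - 11 - 1 = 169 - 12 ≡ 2; y = λ·(11 - 2) - 30 ≡ 25. → (2, 25)

(2, 25)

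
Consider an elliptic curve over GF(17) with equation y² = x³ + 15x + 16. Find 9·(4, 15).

(6, 13)

Write G = (4, 15).
Double-and-add on 9 = (1001)₂. Start with G = (4, 15) for the leading 1-bit.
double: tangent at (4, 15): λ = (3·4² + 15)/(2·15) ≡ 12/13. 13⁻¹ ≡ 4 (mod 17), so λ ≡ 12·4 ≡ 14.
  x = λ² - 4 - 4 = 196 - 8 ≡ 1; y = λ·(4 - 1) - 15 ≡ 10. → (1, 10)
double: tangent at (1, 10): λ = (3·1² + 15)/(2·10) ≡ 1/3. 3⁻¹ ≡ 6 (mod 17), so λ ≡ 1·6 ≡ 6.
  x = λ² - 1 - 1 = 36 - 2 ≡ 0; y = λ·(1 - 0) - 10 ≡ 13. → (0, 13)
double: tangent at (0, 13): λ = (3·0² + 15)/(2·13) ≡ 15/9. 9⁻¹ ≡ 2 (mod 17) since 9·2 = 18 ≡ 1, so λ ≡ 15·2 ≡ 13.
  x = λ² - 0 - 0 = 169 - 0 ≡ 16; y = λ·(0 - 16) - 13 ≡ 0. → (16, 0)
add G: (16, 0) + (4, 15). λ = (15 - 0)/(4 - 16) ≡ 15/5 mod 17. 5⁻¹ ≡ 7 (mod 17) since 5·7 = 35 ≡ 1, so λ ≡ 3.
  x = λ² - 16 - 4 = 9 - 20 ≡ 6; y = λ·(16 - 6) - 0 ≡ 13. → (6, 13)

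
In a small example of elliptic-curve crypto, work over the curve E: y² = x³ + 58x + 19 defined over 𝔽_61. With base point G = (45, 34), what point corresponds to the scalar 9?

Double-and-add on 9 = (1001)₂. Start with G = (45, 34) for the leading 1-bit.
double: tangent at (45, 34): λ = (3·45² + 58)/(2·34) ≡ 33/7. 7⁻¹ ≡ 35 (mod 61), so λ ≡ 33·35 ≡ 57.
  x = λ² - 45 - 45 = 3249 - 90 ≡ 48; y = λ·(45 - 48) - 34 ≡ 39. → (48, 39)
double: tangent at (48, 39): λ = (3·48² + 58)/(2·39) ≡ 16/17. 17⁻¹ ≡ 18 (mod 61), so λ ≡ 16·18 ≡ 44.
  x = λ² - 48 - 48 = 1936 - 96 ≡ 10; y = λ·(48 - 10) - 39 ≡ 47. → (10, 47)
double: tangent at (10, 47): λ = (3·10² + 58)/(2·47) ≡ 53/33. 33⁻¹ ≡ 37 (mod 61), so λ ≡ 53·37 ≡ 9.
  x = λ² - 10 - 10 = 81 - 20 ≡ 0; y = λ·(10 - 0) - 47 ≡ 43. → (0, 43)
add G: (0, 43) + (45, 34). λ = (34 - 43)/(45 - 0) ≡ 52/45 mod 61. 45⁻¹ ≡ 19 (mod 61), so λ ≡ 12.
  x = λ² - 0 - 45 = 144 - 45 ≡ 38; y = λ·(0 - 38) - 43 ≡ 50. → (38, 50)

(38, 50)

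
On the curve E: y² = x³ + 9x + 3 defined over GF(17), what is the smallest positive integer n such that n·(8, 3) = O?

2P: tangent at (8, 3): λ = (3·8² + 9)/(2·3) ≡ 14/6. 6⁻¹ ≡ 3 (mod 17) since 6·3 = 18 ≡ 1, so λ ≡ 14·3 ≡ 8.
  x = λ² - 8 - 8 = 64 - 16 ≡ 14; y = λ·(8 - 14) - 3 ≡ 0. → (14, 0)
3P: (14, 0) + (8, 3). λ = (3 - 0)/(8 - 14) ≡ 3/11 mod 17. 11⁻¹ ≡ 14 (mod 17), so λ ≡ 8.
  x = λ² - 14 - 8 = 64 - 22 ≡ 8; y = λ·(14 - 8) - 0 ≡ 14. → (8, 14)
4P: (8, 14) + (8, 3): same x and y₁ ≡ -y₂, so the sum is O.
4P = O, so the order is 4.

4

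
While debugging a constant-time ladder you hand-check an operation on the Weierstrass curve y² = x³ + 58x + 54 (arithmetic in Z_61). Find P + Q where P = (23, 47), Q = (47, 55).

(23, 47) + (47, 55). λ = (55 - 47)/(47 - 23) ≡ 8/24 mod 61. 24⁻¹ ≡ 28 (mod 61), so λ ≡ 41.
  x = λ² - 23 - 47 = 1681 - 70 ≡ 25; y = λ·(23 - 25) - 47 ≡ 54. → (25, 54)

(25, 54)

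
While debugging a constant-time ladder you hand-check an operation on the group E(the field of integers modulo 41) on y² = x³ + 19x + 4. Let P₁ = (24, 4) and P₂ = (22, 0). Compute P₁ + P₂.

(24, 4) + (22, 0). λ = (0 - 4)/(22 - 24) ≡ 37/39 mod 41. 39⁻¹ ≡ 20 (mod 41) since 39·20 = 780 ≡ 1, so λ ≡ 2.
  x = λ² - 24 - 22 = 4 - 46 ≡ 40; y = λ·(24 - 40) - 4 ≡ 5. → (40, 5)

(40, 5)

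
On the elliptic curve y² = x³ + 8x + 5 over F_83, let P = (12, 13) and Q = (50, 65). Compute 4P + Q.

(50, 65)

First 4P:
Repeated addition: build up to 4P.
2P: tangent at (12, 13): λ = (3·12² + 8)/(2·13) ≡ 25/26. 26⁻¹ ≡ 16 (mod 83), so λ ≡ 25·16 ≡ 68.
  x = λ² - 12 - 12 = 4624 - 24 ≡ 35; y = λ·(12 - 35) - 13 ≡ 0. → (35, 0)
3P: (35, 0) + (12, 13). λ = (13 - 0)/(12 - 35) ≡ 13/60 mod 83. 60⁻¹ ≡ 18 (mod 83), so λ ≡ 68.
  x = λ² - 35 - 12 = 4624 - 47 ≡ 12; y = λ·(35 - 12) - 0 ≡ 70. → (12, 70)
4P: (12, 70) + (12, 13): same x and y₁ ≡ -y₂, so the sum is O.
4P = O.
Finally 4P + Q:
O + (50, 65) = (50, 65) (identity).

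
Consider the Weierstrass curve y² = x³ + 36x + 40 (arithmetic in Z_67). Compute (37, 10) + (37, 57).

The two points share x = 37 and their y-coordinates satisfy 10 + 57 ≡ 0 (mod 67), so they are inverses. Their sum is the point at infinity.

O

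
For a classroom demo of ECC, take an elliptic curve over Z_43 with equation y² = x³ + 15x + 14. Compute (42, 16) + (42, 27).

O

The two points share x = 42 and their y-coordinates satisfy 16 + 27 ≡ 0 (mod 43), so they are inverses. Their sum is the point at infinity.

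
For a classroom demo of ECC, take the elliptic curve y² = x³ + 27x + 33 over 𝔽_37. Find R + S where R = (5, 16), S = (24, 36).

(17, 22)

(5, 16) + (24, 36). λ = (36 - 16)/(24 - 5) ≡ 20/19 mod 37. 19⁻¹ ≡ 2 (mod 37), so λ ≡ 3.
  x = λ² - 5 - 24 = 9 - 29 ≡ 17; y = λ·(5 - 17) - 16 ≡ 22. → (17, 22)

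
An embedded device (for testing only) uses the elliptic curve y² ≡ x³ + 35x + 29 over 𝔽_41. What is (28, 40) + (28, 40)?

(36, 37)

tangent at (28, 40): λ = (3·28² + 35)/(2·40) ≡ 9/39. 39⁻¹ ≡ 20 (mod 41), so λ ≡ 9·20 ≡ 16.
  x = λ² - 28 - 28 = 256 - 56 ≡ 36; y = λ·(28 - 36) - 40 ≡ 37. → (36, 37)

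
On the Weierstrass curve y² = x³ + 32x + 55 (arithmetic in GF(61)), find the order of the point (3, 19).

2P: tangent at (3, 19): λ = (3·3² + 32)/(2·19) ≡ 59/38. 38⁻¹ ≡ 53 (mod 61) since 38·53 = 2014 ≡ 1, so λ ≡ 59·53 ≡ 16.
  x = λ² - 3 - 3 = 256 - 6 ≡ 6; y = λ·(3 - 6) - 19 ≡ 55. → (6, 55)
3P: (6, 55) + (3, 19). λ = (19 - 55)/(3 - 6) ≡ 25/58 mod 61. 58⁻¹ ≡ 20 (mod 61) since 58·20 = 1160 ≡ 1, so λ ≡ 12.
  x = λ² - 6 - 3 = 144 - 9 ≡ 13; y = λ·(6 - 13) - 55 ≡ 44. → (13, 44)
4P: (13, 44) + (3, 19). λ = (19 - 44)/(3 - 13) ≡ 36/51 mod 61. 51⁻¹ ≡ 6 (mod 61), so λ ≡ 33.
  x = λ² - 13 - 3 = 1089 - 16 ≡ 36; y = λ·(13 - 36) - 44 ≡ 51. → (36, 51)
5P: (36, 51) + (3, 19). λ = (19 - 51)/(3 - 36) ≡ 29/28 mod 61. 28⁻¹ ≡ 24 (mod 61), so λ ≡ 25.
  x = λ² - 36 - 3 = 625 - 39 ≡ 37; y = λ·(36 - 37) - 51 ≡ 46. → (37, 46)
6P: (37, 46) + (3, 19). λ = (19 - 46)/(3 - 37) ≡ 34/27 mod 61. 27⁻¹ ≡ 52 (mod 61), so λ ≡ 60.
  x = λ² - 37 - 3 = 3600 - 40 ≡ 22; y = λ·(37 - 22) - 46 ≡ 0. → (22, 0)
7P: (22, 0) + (3, 19). λ = (19 - 0)/(3 - 22) ≡ 19/42 mod 61. 42⁻¹ ≡ 16 (mod 61), so λ ≡ 60.
  x = λ² - 22 - 3 = 3600 - 25 ≡ 37; y = λ·(22 - 37) - 0 ≡ 15. → (37, 15)
8P: (37, 15) + (3, 19). λ = (19 - 15)/(3 - 37) ≡ 4/27 mod 61. 27⁻¹ ≡ 52 (mod 61), so λ ≡ 25.
  x = λ² - 37 - 3 = 625 - 40 ≡ 36; y = λ·(37 - 36) - 15 ≡ 10. → (36, 10)
9P: (36, 10) + (3, 19). λ = (19 - 10)/(3 - 36) ≡ 9/28 mod 61. 28⁻¹ ≡ 24 (mod 61), so λ ≡ 33.
  x = λ² - 36 - 3 = 1089 - 39 ≡ 13; y = λ·(36 - 13) - 10 ≡ 17. → (13, 17)
10P: (13, 17) + (3, 19). λ = (19 - 17)/(3 - 13) ≡ 2/51 mod 61. 51⁻¹ ≡ 6 (mod 61), so λ ≡ 12.
  x = λ² - 13 - 3 = 144 - 16 ≡ 6; y = λ·(13 - 6) - 17 ≡ 6. → (6, 6)
11P: (6, 6) + (3, 19). λ = (19 - 6)/(3 - 6) ≡ 13/58 mod 61. 58⁻¹ ≡ 20 (mod 61), so λ ≡ 16.
  x = λ² - 6 - 3 = 256 - 9 ≡ 3; y = λ·(6 - 3) - 6 ≡ 42. → (3, 42)
12P: (3, 42) + (3, 19): same x and y₁ ≡ -y₂, so the sum is O.
12P = O, so the order is 12.

12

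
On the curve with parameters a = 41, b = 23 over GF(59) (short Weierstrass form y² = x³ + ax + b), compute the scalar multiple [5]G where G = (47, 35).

Double-and-add on 5 = (101)₂. Start with G = (47, 35) for the leading 1-bit.
double: tangent at (47, 35): λ = (3·47² + 41)/(2·35) ≡ 1/11. 11⁻¹ ≡ 43 (mod 59), so λ ≡ 1·43 ≡ 43.
  x = λ² - 47 - 47 = 1849 - 94 ≡ 44; y = λ·(47 - 44) - 35 ≡ 35. → (44, 35)
double: tangent at (44, 35): λ = (3·44² + 41)/(2·35) ≡ 8/11. 11⁻¹ ≡ 43 (mod 59), so λ ≡ 8·43 ≡ 49.
  x = λ² - 44 - 44 = 2401 - 88 ≡ 12; y = λ·(44 - 12) - 35 ≡ 58. → (12, 58)
add G: (12, 58) + (47, 35). λ = (35 - 58)/(47 - 12) ≡ 36/35 mod 59. 35⁻¹ ≡ 27 (mod 59), so λ ≡ 28.
  x = λ² - 12 - 47 = 784 - 59 ≡ 17; y = λ·(12 - 17) - 58 ≡ 38. → (17, 38)

(17, 38)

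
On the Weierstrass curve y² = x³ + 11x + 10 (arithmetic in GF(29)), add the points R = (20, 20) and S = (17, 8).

(20, 20) + (17, 8). λ = (8 - 20)/(17 - 20) ≡ 17/26 mod 29. 26⁻¹ ≡ 19 (mod 29), so λ ≡ 4.
  x = λ² - 20 - 17 = 16 - 37 ≡ 8; y = λ·(20 - 8) - 20 ≡ 28. → (8, 28)

(8, 28)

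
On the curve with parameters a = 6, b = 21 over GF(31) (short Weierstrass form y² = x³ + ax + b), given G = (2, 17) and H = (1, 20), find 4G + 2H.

(4, 27)

First 4G:
Double-and-add on 4 = (100)₂. Start with G = (2, 17) for the leading 1-bit.
double: tangent at (2, 17): λ = (3·2² + 6)/(2·17) ≡ 18/3. 3⁻¹ ≡ 21 (mod 31), so λ ≡ 18·21 ≡ 6.
  x = λ² - 2 - 2 = 36 - 4 ≡ 1; y = λ·(2 - 1) - 17 ≡ 20. → (1, 20)
double: tangent at (1, 20): λ = (3·1² + 6)/(2·20) ≡ 9/9. 9⁻¹ ≡ 7 (mod 31), so λ ≡ 9·7 ≡ 1.
  x = λ² - 1 - 1 = 1 - 2 ≡ 30; y = λ·(1 - 30) - 20 ≡ 13. → (30, 13)
4G = (30, 13).
Next 2H:
Repeated addition: build up to 2H.
2H: tangent at (1, 20): λ = (3·1² + 6)/(2·20) ≡ 9/9. 9⁻¹ ≡ 7 (mod 31), so λ ≡ 9·7 ≡ 1.
  x = λ² - 1 - 1 = 1 - 2 ≡ 30; y = λ·(1 - 30) - 20 ≡ 13. → (30, 13)
2H = (30, 13).
Finally 4G + 2H:
tangent at (30, 13): λ = (3·30² + 6)/(2·13) ≡ 9/26. 26⁻¹ ≡ 6 (mod 31) since 26·6 = 156 ≡ 1, so λ ≡ 9·6 ≡ 23.
  x = λ² - 30 - 30 = 529 - 60 ≡ 4; y = λ·(30 - 4) - 13 ≡ 27. → (4, 27)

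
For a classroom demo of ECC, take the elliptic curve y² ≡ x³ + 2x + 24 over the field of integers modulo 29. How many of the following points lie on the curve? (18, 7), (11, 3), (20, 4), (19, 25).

(18, 7): 7² ≡ 20, rhs ≡ 5 → off.
(11, 3): 3² ≡ 9, rhs ≡ 14 → off.
(20, 4): 4² ≡ 16, rhs ≡ 2 → off.
(19, 25): 25² ≡ 16, rhs ≡ 19 → off.

0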